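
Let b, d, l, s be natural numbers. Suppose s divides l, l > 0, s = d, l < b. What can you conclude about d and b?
d < b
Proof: Since s divides l and l > 0, s ≤ l. Since l < b, s < b. s = d, so d < b.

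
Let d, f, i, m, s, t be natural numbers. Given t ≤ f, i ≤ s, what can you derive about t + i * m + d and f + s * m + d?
t + i * m + d ≤ f + s * m + d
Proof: Because i ≤ s, by multiplying by a non-negative, i * m ≤ s * m. Then i * m + d ≤ s * m + d. t ≤ f, so t + i * m + d ≤ f + s * m + d.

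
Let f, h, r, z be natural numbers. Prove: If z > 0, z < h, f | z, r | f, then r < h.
r | f and f | z, thus r | z. z > 0, so r ≤ z. Because z < h, r < h.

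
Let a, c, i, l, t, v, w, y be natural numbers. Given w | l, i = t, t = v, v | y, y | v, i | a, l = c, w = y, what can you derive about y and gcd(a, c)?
y | gcd(a, c)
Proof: Since i = t and t = v, i = v. v | y and y | v, therefore v = y. i = v, so i = y. i | a, so y | a. Because w = y and w | l, y | l. Since l = c, y | c. y | a, so y | gcd(a, c).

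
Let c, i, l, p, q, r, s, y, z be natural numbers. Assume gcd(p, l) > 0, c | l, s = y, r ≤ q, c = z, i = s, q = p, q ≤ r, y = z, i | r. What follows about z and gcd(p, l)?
z ≤ gcd(p, l)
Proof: Since s = y and y = z, s = z. Since r ≤ q and q ≤ r, r = q. Since i | r, i | q. From i = s, s | q. s = z, so z | q. Since q = p, z | p. Since c = z and c | l, z | l. Since z | p, z | gcd(p, l). Since gcd(p, l) > 0, z ≤ gcd(p, l).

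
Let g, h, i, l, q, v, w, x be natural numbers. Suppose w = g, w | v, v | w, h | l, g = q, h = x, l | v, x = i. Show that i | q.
w = g and g = q, so w = q. v | w and w | v, hence v = w. h = x and h | l, hence x | l. Since l | v, x | v. v = w, so x | w. x = i, so i | w. w = q, so i | q.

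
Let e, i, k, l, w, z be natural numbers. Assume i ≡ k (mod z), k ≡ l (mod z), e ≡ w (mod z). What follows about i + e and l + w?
i + e ≡ l + w (mod z)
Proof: i ≡ k (mod z) and k ≡ l (mod z), hence i ≡ l (mod z). Since e ≡ w (mod z), by adding congruences, i + e ≡ l + w (mod z).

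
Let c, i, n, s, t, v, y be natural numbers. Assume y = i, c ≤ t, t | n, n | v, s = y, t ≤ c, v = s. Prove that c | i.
t ≤ c and c ≤ t, hence t = c. t | n, so c | n. From v = s and s = y, v = y. Since y = i, v = i. n | v, so n | i. c | n, so c | i.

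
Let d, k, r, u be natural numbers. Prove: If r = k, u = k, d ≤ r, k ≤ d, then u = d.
Since r = k and d ≤ r, d ≤ k. k ≤ d, so k = d. Since u = k, u = d.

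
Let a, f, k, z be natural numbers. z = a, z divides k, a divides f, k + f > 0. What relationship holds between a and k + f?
a ≤ k + f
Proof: Because z = a and z divides k, a divides k. From a divides f, a divides k + f. Since k + f > 0, a ≤ k + f.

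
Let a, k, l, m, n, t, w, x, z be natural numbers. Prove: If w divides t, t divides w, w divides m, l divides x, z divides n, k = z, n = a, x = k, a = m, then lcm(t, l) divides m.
w divides t and t divides w, thus w = t. w divides m, so t divides m. x = k and k = z, hence x = z. l divides x, so l divides z. n = a and z divides n, therefore z divides a. a = m, so z divides m. Since l divides z, l divides m. t divides m, so lcm(t, l) divides m.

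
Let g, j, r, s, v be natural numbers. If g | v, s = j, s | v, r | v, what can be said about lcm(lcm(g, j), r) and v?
lcm(lcm(g, j), r) | v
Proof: s = j and s | v, so j | v. g | v, so lcm(g, j) | v. From r | v, lcm(lcm(g, j), r) | v.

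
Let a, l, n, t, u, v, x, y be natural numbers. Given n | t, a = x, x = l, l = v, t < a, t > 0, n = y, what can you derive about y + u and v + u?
y + u < v + u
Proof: Since n = y and n | t, y | t. t > 0, so y ≤ t. a = x and x = l, so a = l. Since l = v, a = v. Because t < a, t < v. y ≤ t, so y < v. Then y + u < v + u.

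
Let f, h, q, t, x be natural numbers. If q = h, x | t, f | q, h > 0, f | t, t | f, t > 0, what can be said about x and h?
x ≤ h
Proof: Since x | t and t > 0, x ≤ t. f | t and t | f, so f = t. Since q = h and f | q, f | h. From f = t, t | h. h > 0, so t ≤ h. x ≤ t, so x ≤ h.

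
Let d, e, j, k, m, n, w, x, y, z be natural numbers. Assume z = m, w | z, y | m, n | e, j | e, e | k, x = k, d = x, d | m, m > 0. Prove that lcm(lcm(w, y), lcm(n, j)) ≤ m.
z = m and w | z, so w | m. y | m, so lcm(w, y) | m. Because n | e and j | e, lcm(n, j) | e. Since e | k, lcm(n, j) | k. Because d = x and d | m, x | m. Since x = k, k | m. Since lcm(n, j) | k, lcm(n, j) | m. lcm(w, y) | m, so lcm(lcm(w, y), lcm(n, j)) | m. m > 0, so lcm(lcm(w, y), lcm(n, j)) ≤ m.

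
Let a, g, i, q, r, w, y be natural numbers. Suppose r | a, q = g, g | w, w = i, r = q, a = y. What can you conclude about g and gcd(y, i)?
g | gcd(y, i)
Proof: r = q and q = g, so r = g. r | a, so g | a. Since a = y, g | y. Because w = i and g | w, g | i. Since g | y, g | gcd(y, i).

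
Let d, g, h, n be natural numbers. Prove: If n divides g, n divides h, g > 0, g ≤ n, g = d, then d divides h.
From n divides g and g > 0, n ≤ g. Since g ≤ n, n = g. n divides h, so g divides h. Since g = d, d divides h.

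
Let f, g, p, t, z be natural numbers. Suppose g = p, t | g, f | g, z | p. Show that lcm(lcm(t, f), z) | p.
Since t | g and f | g, lcm(t, f) | g. Because g = p, lcm(t, f) | p. Since z | p, lcm(lcm(t, f), z) | p.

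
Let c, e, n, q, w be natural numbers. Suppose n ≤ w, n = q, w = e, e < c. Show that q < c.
w = e and n ≤ w, thus n ≤ e. Since n = q, q ≤ e. e < c, so q < c.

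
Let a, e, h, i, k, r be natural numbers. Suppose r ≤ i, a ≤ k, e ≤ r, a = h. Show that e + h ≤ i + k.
e ≤ r and r ≤ i, so e ≤ i. a = h and a ≤ k, therefore h ≤ k. Since e ≤ i, e + h ≤ i + k.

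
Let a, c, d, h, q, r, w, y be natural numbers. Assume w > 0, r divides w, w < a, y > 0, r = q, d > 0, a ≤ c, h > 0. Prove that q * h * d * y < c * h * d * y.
r divides w and w > 0, hence r ≤ w. Since w < a, r < a. r = q, so q < a. Since a ≤ c, q < c. From h > 0, by multiplying by a positive, q * h < c * h. Combining with d > 0, by multiplying by a positive, q * h * d < c * h * d. Since y > 0, by multiplying by a positive, q * h * d * y < c * h * d * y.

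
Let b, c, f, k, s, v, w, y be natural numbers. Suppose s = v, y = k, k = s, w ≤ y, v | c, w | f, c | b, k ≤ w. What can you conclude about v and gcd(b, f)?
v | gcd(b, f)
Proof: Since v | c and c | b, v | b. y = k and w ≤ y, so w ≤ k. Since k ≤ w, w = k. k = s, so w = s. Since s = v, w = v. w | f, so v | f. Since v | b, v | gcd(b, f).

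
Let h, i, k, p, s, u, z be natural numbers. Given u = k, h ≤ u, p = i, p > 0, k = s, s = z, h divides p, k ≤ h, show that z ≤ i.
Since u = k and h ≤ u, h ≤ k. k ≤ h, so h = k. k = s, so h = s. Because s = z, h = z. h divides p and p > 0, thus h ≤ p. p = i, so h ≤ i. Since h = z, z ≤ i.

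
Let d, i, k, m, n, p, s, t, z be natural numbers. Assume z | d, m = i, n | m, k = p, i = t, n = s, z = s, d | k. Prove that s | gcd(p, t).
z | d and d | k, therefore z | k. k = p, so z | p. From z = s, s | p. m = i and i = t, so m = t. n = s and n | m, hence s | m. m = t, so s | t. s | p, so s | gcd(p, t).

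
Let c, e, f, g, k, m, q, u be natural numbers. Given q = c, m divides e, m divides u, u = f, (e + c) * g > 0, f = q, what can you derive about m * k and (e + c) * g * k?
m * k ≤ (e + c) * g * k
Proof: f = q and q = c, hence f = c. Because u = f and m divides u, m divides f. f = c, so m divides c. From m divides e, m divides e + c. Then m divides (e + c) * g. Since (e + c) * g > 0, m ≤ (e + c) * g. By multiplying by a non-negative, m * k ≤ (e + c) * g * k.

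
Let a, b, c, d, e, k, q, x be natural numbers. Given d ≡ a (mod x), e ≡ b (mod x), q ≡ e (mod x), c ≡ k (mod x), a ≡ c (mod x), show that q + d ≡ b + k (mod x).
From q ≡ e (mod x) and e ≡ b (mod x), q ≡ b (mod x). d ≡ a (mod x) and a ≡ c (mod x), so d ≡ c (mod x). c ≡ k (mod x), so d ≡ k (mod x). Since q ≡ b (mod x), q + d ≡ b + k (mod x).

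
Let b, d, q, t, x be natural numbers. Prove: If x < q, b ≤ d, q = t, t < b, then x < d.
q = t and x < q, therefore x < t. Since t < b and b ≤ d, t < d. x < t, so x < d.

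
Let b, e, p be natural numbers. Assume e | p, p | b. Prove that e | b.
e | p and p | b. By transitivity, e | b.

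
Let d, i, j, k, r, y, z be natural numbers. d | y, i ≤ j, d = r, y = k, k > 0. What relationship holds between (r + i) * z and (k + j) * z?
(r + i) * z ≤ (k + j) * z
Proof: Since y = k and d | y, d | k. Since k > 0, d ≤ k. Since d = r, r ≤ k. Because i ≤ j, r + i ≤ k + j. Then (r + i) * z ≤ (k + j) * z.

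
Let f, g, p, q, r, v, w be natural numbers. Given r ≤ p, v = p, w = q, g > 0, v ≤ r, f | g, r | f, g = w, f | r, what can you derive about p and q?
p ≤ q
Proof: Since g = w and w = q, g = q. f | r and r | f, so f = r. From v = p and v ≤ r, p ≤ r. r ≤ p, so r = p. f = r, so f = p. f | g, so p | g. Since g > 0, p ≤ g. Since g = q, p ≤ q.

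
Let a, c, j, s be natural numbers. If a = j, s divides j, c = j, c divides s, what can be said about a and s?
a = s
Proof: c = j and c divides s, hence j divides s. Since s divides j, j = s. a = j, so a = s.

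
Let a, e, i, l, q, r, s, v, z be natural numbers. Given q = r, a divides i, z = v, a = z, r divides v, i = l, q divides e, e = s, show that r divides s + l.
q = r and q divides e, therefore r divides e. e = s, so r divides s. a = z and z = v, hence a = v. Since i = l and a divides i, a divides l. a = v, so v divides l. Since r divides v, r divides l. r divides s, so r divides s + l.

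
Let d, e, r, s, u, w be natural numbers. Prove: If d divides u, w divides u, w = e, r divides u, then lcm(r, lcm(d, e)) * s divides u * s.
w = e and w divides u, hence e divides u. Since d divides u, lcm(d, e) divides u. r divides u, so lcm(r, lcm(d, e)) divides u. Then lcm(r, lcm(d, e)) * s divides u * s.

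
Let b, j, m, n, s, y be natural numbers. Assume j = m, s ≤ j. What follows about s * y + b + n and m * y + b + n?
s * y + b + n ≤ m * y + b + n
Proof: Because j = m and s ≤ j, s ≤ m. By multiplying by a non-negative, s * y ≤ m * y. Then s * y + b ≤ m * y + b. Then s * y + b + n ≤ m * y + b + n.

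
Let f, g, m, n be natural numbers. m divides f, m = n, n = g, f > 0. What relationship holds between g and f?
g ≤ f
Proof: From m = n and m divides f, n divides f. f > 0, so n ≤ f. n = g, so g ≤ f.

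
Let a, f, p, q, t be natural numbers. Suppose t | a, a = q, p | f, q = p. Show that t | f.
a = q and q = p, thus a = p. Since t | a, t | p. p | f, so t | f.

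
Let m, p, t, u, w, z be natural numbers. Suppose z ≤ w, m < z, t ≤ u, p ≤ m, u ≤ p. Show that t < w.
From u ≤ p and p ≤ m, u ≤ m. m < z and z ≤ w, therefore m < w. u ≤ m, so u < w. Because t ≤ u, t < w.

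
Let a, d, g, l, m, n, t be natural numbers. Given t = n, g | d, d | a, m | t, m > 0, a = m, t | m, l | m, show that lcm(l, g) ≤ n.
Since m | t and t | m, m = t. Since t = n, m = n. g | d and d | a, so g | a. Because a = m, g | m. Since l | m, lcm(l, g) | m. m > 0, so lcm(l, g) ≤ m. From m = n, lcm(l, g) ≤ n.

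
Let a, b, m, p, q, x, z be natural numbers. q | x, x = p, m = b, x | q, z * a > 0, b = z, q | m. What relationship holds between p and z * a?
p ≤ z * a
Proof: m = b and b = z, thus m = z. q | x and x | q, therefore q = x. x = p, so q = p. q | m, so p | m. Since m = z, p | z. Then p | z * a. z * a > 0, so p ≤ z * a.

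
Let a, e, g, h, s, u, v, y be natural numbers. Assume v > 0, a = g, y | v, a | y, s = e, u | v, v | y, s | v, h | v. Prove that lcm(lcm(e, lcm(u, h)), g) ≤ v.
Because s = e and s | v, e | v. From u | v and h | v, lcm(u, h) | v. e | v, so lcm(e, lcm(u, h)) | v. y | v and v | y, thus y = v. a = g and a | y, thus g | y. y = v, so g | v. Since lcm(e, lcm(u, h)) | v, lcm(lcm(e, lcm(u, h)), g) | v. Since v > 0, lcm(lcm(e, lcm(u, h)), g) ≤ v.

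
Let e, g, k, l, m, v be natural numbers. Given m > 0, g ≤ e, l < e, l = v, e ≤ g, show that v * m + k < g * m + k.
Since e ≤ g and g ≤ e, e = g. l = v and l < e, thus v < e. Because e = g, v < g. From m > 0, v * m < g * m. Then v * m + k < g * m + k.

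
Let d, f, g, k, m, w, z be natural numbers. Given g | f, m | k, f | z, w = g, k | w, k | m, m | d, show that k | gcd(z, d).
w = g and k | w, hence k | g. Since g | f, k | f. Since f | z, k | z. m | k and k | m, so m = k. m | d, so k | d. Since k | z, k | gcd(z, d).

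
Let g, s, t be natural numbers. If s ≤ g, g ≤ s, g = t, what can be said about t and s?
t = s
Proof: s ≤ g and g ≤ s, thus s = g. g = t, so s = t. Then t = s.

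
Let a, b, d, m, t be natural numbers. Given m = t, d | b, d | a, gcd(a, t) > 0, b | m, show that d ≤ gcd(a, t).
d | b and b | m, therefore d | m. Since m = t, d | t. d | a, so d | gcd(a, t). Because gcd(a, t) > 0, d ≤ gcd(a, t).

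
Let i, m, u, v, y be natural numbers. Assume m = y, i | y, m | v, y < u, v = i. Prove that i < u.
m = y and m | v, hence y | v. v = i, so y | i. i | y, so y = i. y < u, so i < u.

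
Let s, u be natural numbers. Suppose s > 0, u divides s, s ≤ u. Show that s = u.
u divides s and s > 0, thus u ≤ s. Since s ≤ u, s = u.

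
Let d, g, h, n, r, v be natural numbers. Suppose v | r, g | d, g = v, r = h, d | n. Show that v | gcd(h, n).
From r = h and v | r, v | h. From g | d and d | n, g | n. g = v, so v | n. v | h, so v | gcd(h, n).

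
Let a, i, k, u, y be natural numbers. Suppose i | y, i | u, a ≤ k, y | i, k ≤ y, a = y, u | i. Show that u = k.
From u | i and i | u, u = i. i | y and y | i, hence i = y. Since u = i, u = y. From a = y and a ≤ k, y ≤ k. Since k ≤ y, y = k. Since u = y, u = k.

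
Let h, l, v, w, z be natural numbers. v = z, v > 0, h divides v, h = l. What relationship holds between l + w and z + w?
l + w ≤ z + w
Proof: h divides v and v > 0, so h ≤ v. Since h = l, l ≤ v. From v = z, l ≤ z. Then l + w ≤ z + w.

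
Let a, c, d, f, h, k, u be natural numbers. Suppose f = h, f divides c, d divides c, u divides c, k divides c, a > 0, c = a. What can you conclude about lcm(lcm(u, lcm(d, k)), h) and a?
lcm(lcm(u, lcm(d, k)), h) ≤ a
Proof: d divides c and k divides c, so lcm(d, k) divides c. u divides c, so lcm(u, lcm(d, k)) divides c. f = h and f divides c, so h divides c. lcm(u, lcm(d, k)) divides c, so lcm(lcm(u, lcm(d, k)), h) divides c. From c = a, lcm(lcm(u, lcm(d, k)), h) divides a. Because a > 0, lcm(lcm(u, lcm(d, k)), h) ≤ a.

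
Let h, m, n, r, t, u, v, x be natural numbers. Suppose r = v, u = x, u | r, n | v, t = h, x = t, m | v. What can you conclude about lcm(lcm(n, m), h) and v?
lcm(lcm(n, m), h) | v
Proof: From n | v and m | v, lcm(n, m) | v. Because u = x and x = t, u = t. u | r, so t | r. From r = v, t | v. Since t = h, h | v. lcm(n, m) | v, so lcm(lcm(n, m), h) | v.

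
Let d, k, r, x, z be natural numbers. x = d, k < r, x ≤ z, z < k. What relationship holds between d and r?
d < r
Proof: x ≤ z and z < k, therefore x < k. x = d, so d < k. k < r, so d < r.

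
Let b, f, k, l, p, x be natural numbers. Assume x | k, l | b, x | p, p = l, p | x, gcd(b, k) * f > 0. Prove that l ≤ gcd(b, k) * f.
Since x | p and p | x, x = p. p = l, so x = l. x | k, so l | k. l | b, so l | gcd(b, k). Then l | gcd(b, k) * f. gcd(b, k) * f > 0, so l ≤ gcd(b, k) * f.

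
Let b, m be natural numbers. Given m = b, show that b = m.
m = b. By symmetry, b = m.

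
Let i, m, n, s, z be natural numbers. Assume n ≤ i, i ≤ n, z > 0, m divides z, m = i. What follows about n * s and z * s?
n * s ≤ z * s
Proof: i ≤ n and n ≤ i, hence i = n. m = i, so m = n. m divides z and z > 0, therefore m ≤ z. Since m = n, n ≤ z. By multiplying by a non-negative, n * s ≤ z * s.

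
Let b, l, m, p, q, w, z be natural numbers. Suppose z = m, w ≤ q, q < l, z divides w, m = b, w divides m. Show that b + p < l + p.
z = m and z divides w, hence m divides w. w divides m, so w = m. Since m = b, w = b. w ≤ q and q < l, thus w < l. w = b, so b < l. Then b + p < l + p.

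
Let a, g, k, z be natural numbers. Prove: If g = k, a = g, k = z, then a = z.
Since a = g and g = k, a = k. k = z, so a = z.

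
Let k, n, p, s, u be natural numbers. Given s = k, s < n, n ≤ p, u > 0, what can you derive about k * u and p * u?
k * u < p * u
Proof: s < n and n ≤ p, therefore s < p. s = k, so k < p. Combining with u > 0, by multiplying by a positive, k * u < p * u.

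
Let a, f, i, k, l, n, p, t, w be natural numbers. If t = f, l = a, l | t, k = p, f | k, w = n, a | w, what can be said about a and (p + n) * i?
a | (p + n) * i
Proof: Since l = a and l | t, a | t. Since t = f, a | f. k = p and f | k, therefore f | p. Since a | f, a | p. Because w = n and a | w, a | n. a | p, so a | p + n. Then a | (p + n) * i.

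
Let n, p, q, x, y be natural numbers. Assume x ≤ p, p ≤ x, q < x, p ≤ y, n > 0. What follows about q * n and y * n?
q * n < y * n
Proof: Since x ≤ p and p ≤ x, x = p. q < x, so q < p. Because p ≤ y, q < y. Since n > 0, by multiplying by a positive, q * n < y * n.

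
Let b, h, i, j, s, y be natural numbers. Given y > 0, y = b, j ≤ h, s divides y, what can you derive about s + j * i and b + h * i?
s + j * i ≤ b + h * i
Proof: s divides y and y > 0, therefore s ≤ y. y = b, so s ≤ b. j ≤ h. By multiplying by a non-negative, j * i ≤ h * i. From s ≤ b, s + j * i ≤ b + h * i.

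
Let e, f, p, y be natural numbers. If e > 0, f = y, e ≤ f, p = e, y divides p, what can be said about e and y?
e = y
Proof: f = y and e ≤ f, thus e ≤ y. Because p = e and y divides p, y divides e. Since e > 0, y ≤ e. Since e ≤ y, e = y.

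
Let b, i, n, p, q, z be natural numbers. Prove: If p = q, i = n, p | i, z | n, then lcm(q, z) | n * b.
Because i = n and p | i, p | n. Since p = q, q | n. z | n, so lcm(q, z) | n. Then lcm(q, z) | n * b.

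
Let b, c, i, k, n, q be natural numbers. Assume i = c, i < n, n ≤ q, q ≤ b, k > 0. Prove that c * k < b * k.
i = c and i < n, hence c < n. Since n ≤ q, c < q. Since q ≤ b, c < b. Since k > 0, by multiplying by a positive, c * k < b * k.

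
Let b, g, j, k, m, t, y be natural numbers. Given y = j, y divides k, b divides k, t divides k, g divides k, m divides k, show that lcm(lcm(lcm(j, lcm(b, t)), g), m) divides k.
Because y = j and y divides k, j divides k. Because b divides k and t divides k, lcm(b, t) divides k. Since j divides k, lcm(j, lcm(b, t)) divides k. Since g divides k, lcm(lcm(j, lcm(b, t)), g) divides k. m divides k, so lcm(lcm(lcm(j, lcm(b, t)), g), m) divides k.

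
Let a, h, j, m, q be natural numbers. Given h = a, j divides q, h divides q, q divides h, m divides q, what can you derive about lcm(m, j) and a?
lcm(m, j) divides a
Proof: q divides h and h divides q, therefore q = h. h = a, so q = a. m divides q and j divides q, therefore lcm(m, j) divides q. q = a, so lcm(m, j) divides a.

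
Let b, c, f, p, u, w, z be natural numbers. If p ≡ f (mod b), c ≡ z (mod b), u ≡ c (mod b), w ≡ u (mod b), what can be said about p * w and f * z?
p * w ≡ f * z (mod b)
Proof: Because w ≡ u (mod b) and u ≡ c (mod b), w ≡ c (mod b). Since c ≡ z (mod b), w ≡ z (mod b). Since p ≡ f (mod b), p * w ≡ f * z (mod b).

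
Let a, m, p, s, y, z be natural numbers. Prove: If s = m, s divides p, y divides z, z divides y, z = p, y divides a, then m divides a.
y divides z and z divides y, thus y = z. z = p, so y = p. From y divides a, p divides a. Since s divides p, s divides a. Since s = m, m divides a.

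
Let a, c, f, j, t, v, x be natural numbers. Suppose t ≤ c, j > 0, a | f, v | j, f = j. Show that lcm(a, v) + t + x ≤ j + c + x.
Because f = j and a | f, a | j. Since v | j, lcm(a, v) | j. Since j > 0, lcm(a, v) ≤ j. Since t ≤ c, lcm(a, v) + t ≤ j + c. Then lcm(a, v) + t + x ≤ j + c + x.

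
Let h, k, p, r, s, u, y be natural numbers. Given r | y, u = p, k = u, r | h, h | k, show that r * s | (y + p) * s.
Because k = u and u = p, k = p. Since r | h and h | k, r | k. k = p, so r | p. Since r | y, r | y + p. Then r * s | (y + p) * s.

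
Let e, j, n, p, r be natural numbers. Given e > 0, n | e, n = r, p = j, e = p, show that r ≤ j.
e = p and p = j, so e = j. Since n = r and n | e, r | e. e > 0, so r ≤ e. e = j, so r ≤ j.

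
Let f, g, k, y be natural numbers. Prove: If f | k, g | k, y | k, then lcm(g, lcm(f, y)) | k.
f | k and y | k, so lcm(f, y) | k. Since g | k, lcm(g, lcm(f, y)) | k.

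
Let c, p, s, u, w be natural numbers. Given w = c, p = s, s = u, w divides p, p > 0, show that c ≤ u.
p = s and s = u, therefore p = u. w divides p and p > 0, therefore w ≤ p. Since p = u, w ≤ u. w = c, so c ≤ u.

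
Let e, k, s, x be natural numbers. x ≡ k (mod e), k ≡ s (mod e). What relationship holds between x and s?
x ≡ s (mod e)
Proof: From x ≡ k (mod e) and k ≡ s (mod e), by transitivity, x ≡ s (mod e).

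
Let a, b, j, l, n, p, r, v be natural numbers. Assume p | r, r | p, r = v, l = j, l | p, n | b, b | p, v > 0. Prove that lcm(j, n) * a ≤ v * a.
p | r and r | p, hence p = r. r = v, so p = v. From l = j and l | p, j | p. Because n | b and b | p, n | p. j | p, so lcm(j, n) | p. Since p = v, lcm(j, n) | v. v > 0, so lcm(j, n) ≤ v. Then lcm(j, n) * a ≤ v * a.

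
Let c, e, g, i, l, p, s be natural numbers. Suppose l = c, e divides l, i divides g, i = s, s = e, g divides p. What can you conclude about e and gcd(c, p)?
e divides gcd(c, p)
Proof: From l = c and e divides l, e divides c. i = s and s = e, thus i = e. i divides g and g divides p, thus i divides p. From i = e, e divides p. e divides c, so e divides gcd(c, p).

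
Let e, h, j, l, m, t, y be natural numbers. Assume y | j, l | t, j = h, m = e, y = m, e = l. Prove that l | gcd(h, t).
Because y = m and m = e, y = e. Because e = l, y = l. Since j = h and y | j, y | h. y = l, so l | h. l | t, so l | gcd(h, t).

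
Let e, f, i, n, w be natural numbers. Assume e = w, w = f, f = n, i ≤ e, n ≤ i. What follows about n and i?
n = i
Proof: Since e = w and w = f, e = f. Since f = n, e = n. Since i ≤ e, i ≤ n. n ≤ i, so i = n. Then n = i.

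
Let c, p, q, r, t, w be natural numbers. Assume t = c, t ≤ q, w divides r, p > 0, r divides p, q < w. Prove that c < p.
t = c and t ≤ q, therefore c ≤ q. Since q < w, c < w. w divides r and r divides p, hence w divides p. p > 0, so w ≤ p. c < w, so c < p.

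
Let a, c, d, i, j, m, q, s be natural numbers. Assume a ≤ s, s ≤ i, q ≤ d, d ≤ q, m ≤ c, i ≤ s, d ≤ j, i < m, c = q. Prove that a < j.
q ≤ d and d ≤ q, thus q = d. From c = q, c = d. i ≤ s and s ≤ i, so i = s. i < m and m ≤ c, hence i < c. Since i = s, s < c. Since c = d, s < d. Since d ≤ j, s < j. Because a ≤ s, a < j.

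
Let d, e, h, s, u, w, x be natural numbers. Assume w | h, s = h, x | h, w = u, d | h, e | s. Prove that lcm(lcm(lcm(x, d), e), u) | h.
x | h and d | h, therefore lcm(x, d) | h. s = h and e | s, therefore e | h. Since lcm(x, d) | h, lcm(lcm(x, d), e) | h. w = u and w | h, therefore u | h. Since lcm(lcm(x, d), e) | h, lcm(lcm(lcm(x, d), e), u) | h.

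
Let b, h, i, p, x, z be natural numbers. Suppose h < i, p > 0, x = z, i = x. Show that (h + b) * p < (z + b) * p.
i = x and x = z, therefore i = z. h < i, so h < z. Then h + b < z + b. Since p > 0, (h + b) * p < (z + b) * p.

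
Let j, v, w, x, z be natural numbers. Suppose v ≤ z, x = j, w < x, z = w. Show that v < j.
Because z = w and v ≤ z, v ≤ w. From x = j and w < x, w < j. Since v ≤ w, v < j.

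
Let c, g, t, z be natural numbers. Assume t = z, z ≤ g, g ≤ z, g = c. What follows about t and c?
t = c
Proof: z ≤ g and g ≤ z, thus z = g. t = z, so t = g. From g = c, t = c.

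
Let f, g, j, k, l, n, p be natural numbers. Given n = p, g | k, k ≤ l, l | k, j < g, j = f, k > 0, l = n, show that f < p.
Because l = n and n = p, l = p. l | k and k > 0, so l ≤ k. Because k ≤ l, k = l. g | k and k > 0, hence g ≤ k. Since j < g, j < k. Because j = f, f < k. k = l, so f < l. l = p, so f < p.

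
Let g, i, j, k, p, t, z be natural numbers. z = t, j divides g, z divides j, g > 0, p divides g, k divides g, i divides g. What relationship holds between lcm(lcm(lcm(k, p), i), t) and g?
lcm(lcm(lcm(k, p), i), t) ≤ g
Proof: k divides g and p divides g, thus lcm(k, p) divides g. Since i divides g, lcm(lcm(k, p), i) divides g. z = t and z divides j, thus t divides j. j divides g, so t divides g. Since lcm(lcm(k, p), i) divides g, lcm(lcm(lcm(k, p), i), t) divides g. g > 0, so lcm(lcm(lcm(k, p), i), t) ≤ g.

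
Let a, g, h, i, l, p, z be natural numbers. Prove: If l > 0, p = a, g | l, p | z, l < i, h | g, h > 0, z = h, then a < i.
Since z = h and p | z, p | h. h > 0, so p ≤ h. h | g and g | l, therefore h | l. From l > 0, h ≤ l. Since p ≤ h, p ≤ l. Since p = a, a ≤ l. Since l < i, a < i.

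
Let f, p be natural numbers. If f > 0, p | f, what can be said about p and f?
p ≤ f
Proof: From p | f and f > 0, by divisors are at most what they divide, p ≤ f.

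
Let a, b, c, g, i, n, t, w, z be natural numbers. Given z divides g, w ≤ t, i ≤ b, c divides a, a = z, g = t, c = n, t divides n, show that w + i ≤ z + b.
Because c = n and c divides a, n divides a. t divides n, so t divides a. a = z, so t divides z. Since g = t and z divides g, z divides t. t divides z, so t = z. w ≤ t, so w ≤ z. Since i ≤ b, w + i ≤ z + b.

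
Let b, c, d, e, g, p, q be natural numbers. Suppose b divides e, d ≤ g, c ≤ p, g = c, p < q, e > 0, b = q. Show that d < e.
g = c and d ≤ g, thus d ≤ c. Because c ≤ p, d ≤ p. b = q and b divides e, hence q divides e. e > 0, so q ≤ e. Because p < q, p < e. d ≤ p, so d < e.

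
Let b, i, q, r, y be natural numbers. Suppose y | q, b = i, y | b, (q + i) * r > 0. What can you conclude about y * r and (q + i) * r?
y * r ≤ (q + i) * r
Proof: Since b = i and y | b, y | i. Since y | q, y | q + i. Then y * r | (q + i) * r. (q + i) * r > 0, so y * r ≤ (q + i) * r.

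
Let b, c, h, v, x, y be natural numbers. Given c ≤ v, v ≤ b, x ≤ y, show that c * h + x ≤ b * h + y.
c ≤ v and v ≤ b, therefore c ≤ b. Then c * h ≤ b * h. Since x ≤ y, c * h + x ≤ b * h + y.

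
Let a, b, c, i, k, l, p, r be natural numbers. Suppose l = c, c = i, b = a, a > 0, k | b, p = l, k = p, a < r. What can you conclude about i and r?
i < r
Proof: p = l and l = c, thus p = c. Because c = i, p = i. Because b = a and k | b, k | a. k = p, so p | a. a > 0, so p ≤ a. From a < r, p < r. p = i, so i < r.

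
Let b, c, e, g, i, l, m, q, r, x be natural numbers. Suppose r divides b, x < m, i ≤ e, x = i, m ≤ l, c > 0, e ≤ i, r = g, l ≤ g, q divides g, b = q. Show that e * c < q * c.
Because b = q and r divides b, r divides q. r = g, so g divides q. Since q divides g, g = q. Since i ≤ e and e ≤ i, i = e. x = i, so x = e. Since x < m, e < m. m ≤ l and l ≤ g, therefore m ≤ g. e < m, so e < g. g = q, so e < q. Combined with c > 0, by multiplying by a positive, e * c < q * c.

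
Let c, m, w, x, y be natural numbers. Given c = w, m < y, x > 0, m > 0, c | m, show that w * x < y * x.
c | m and m > 0, hence c ≤ m. Because c = w, w ≤ m. m < y, so w < y. x > 0, so w * x < y * x.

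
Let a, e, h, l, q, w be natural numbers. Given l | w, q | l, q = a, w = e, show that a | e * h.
w = e and l | w, hence l | e. Because q | l, q | e. Because q = a, a | e. Then a | e * h.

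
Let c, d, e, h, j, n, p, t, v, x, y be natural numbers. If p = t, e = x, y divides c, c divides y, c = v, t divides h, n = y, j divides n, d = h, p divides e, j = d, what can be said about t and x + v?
t divides x + v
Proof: p = t and p divides e, hence t divides e. e = x, so t divides x. y divides c and c divides y, so y = c. Since c = v, y = v. Since j = d and j divides n, d divides n. Since d = h, h divides n. n = y, so h divides y. Since t divides h, t divides y. From y = v, t divides v. t divides x, so t divides x + v.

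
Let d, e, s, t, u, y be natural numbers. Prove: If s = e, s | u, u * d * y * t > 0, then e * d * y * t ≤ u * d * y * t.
Since s = e and s | u, e | u. Then e * d | u * d. Then e * d * y | u * d * y. Then e * d * y * t | u * d * y * t. u * d * y * t > 0, so e * d * y * t ≤ u * d * y * t.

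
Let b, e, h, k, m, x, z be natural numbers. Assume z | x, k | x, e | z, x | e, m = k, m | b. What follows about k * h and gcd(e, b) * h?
k * h | gcd(e, b) * h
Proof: e | z and z | x, therefore e | x. x | e, so x = e. Since k | x, k | e. m = k and m | b, thus k | b. Since k | e, k | gcd(e, b). Then k * h | gcd(e, b) * h.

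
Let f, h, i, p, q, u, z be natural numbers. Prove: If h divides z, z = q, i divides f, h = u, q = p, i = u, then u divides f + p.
i = u and i divides f, therefore u divides f. From z = q and q = p, z = p. h = u and h divides z, thus u divides z. Since z = p, u divides p. u divides f, so u divides f + p.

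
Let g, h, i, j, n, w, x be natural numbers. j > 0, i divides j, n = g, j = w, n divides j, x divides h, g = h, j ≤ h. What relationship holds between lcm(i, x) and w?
lcm(i, x) divides w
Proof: n = g and g = h, thus n = h. Since n divides j, h divides j. j > 0, so h ≤ j. Since j ≤ h, h = j. Since x divides h, x divides j. i divides j, so lcm(i, x) divides j. Because j = w, lcm(i, x) divides w.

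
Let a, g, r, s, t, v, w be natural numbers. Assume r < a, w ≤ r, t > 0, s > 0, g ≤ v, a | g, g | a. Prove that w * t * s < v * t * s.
w ≤ r and r < a, therefore w < a. Because g | a and a | g, g = a. Since g ≤ v, a ≤ v. Since w < a, w < v. From t > 0, w * t < v * t. s > 0, so w * t * s < v * t * s.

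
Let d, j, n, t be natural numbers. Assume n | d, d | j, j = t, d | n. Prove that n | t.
d | n and n | d, therefore d = n. j = t and d | j, therefore d | t. d = n, so n | t.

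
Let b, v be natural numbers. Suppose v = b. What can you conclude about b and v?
b = v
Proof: v = b. By symmetry, b = v.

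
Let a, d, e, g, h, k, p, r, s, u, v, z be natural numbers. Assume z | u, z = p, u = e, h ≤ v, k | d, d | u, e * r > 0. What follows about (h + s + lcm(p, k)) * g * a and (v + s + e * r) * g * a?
(h + s + lcm(p, k)) * g * a ≤ (v + s + e * r) * g * a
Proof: h ≤ v, thus h + s ≤ v + s. z = p and z | u, hence p | u. Since k | d and d | u, k | u. p | u, so lcm(p, k) | u. u = e, so lcm(p, k) | e. Then lcm(p, k) | e * r. From e * r > 0, lcm(p, k) ≤ e * r. Since h + s ≤ v + s, h + s + lcm(p, k) ≤ v + s + e * r. Then (h + s + lcm(p, k)) * g ≤ (v + s + e * r) * g. Then (h + s + lcm(p, k)) * g * a ≤ (v + s + e * r) * g * a.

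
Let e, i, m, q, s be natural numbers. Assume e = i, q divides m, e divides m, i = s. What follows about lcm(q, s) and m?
lcm(q, s) divides m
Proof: Since e = i and e divides m, i divides m. Since i = s, s divides m. Since q divides m, lcm(q, s) divides m.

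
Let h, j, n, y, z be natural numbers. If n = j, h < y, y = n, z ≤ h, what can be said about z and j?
z < j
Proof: y = n and n = j, so y = j. h < y, so h < j. Since z ≤ h, z < j.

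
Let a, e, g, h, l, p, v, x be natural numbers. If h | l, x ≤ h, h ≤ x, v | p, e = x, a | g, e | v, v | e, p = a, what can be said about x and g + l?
x | g + l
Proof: From v | e and e | v, v = e. p = a and v | p, thus v | a. Since a | g, v | g. Since v = e, e | g. Since e = x, x | g. Since h ≤ x and x ≤ h, h = x. h | l, so x | l. Since x | g, x | g + l.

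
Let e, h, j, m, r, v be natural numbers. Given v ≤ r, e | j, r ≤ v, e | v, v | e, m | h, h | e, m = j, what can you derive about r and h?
r = h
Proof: Since r ≤ v and v ≤ r, r = v. v | e and e | v, so v = e. From r = v, r = e. m = j and m | h, hence j | h. Since e | j, e | h. Because h | e, e = h. Since r = e, r = h.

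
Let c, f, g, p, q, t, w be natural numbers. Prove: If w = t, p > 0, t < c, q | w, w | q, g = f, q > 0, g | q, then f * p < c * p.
Because q | w and w | q, q = w. w = t, so q = t. g | q and q > 0, thus g ≤ q. g = f, so f ≤ q. q = t, so f ≤ t. t < c, so f < c. From p > 0, f * p < c * p.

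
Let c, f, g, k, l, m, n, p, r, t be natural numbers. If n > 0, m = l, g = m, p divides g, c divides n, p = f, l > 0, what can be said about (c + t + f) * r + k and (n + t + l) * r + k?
(c + t + f) * r + k ≤ (n + t + l) * r + k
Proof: c divides n and n > 0, therefore c ≤ n. Then c + t ≤ n + t. g = m and m = l, hence g = l. p = f and p divides g, thus f divides g. Since g = l, f divides l. l > 0, so f ≤ l. c + t ≤ n + t, so c + t + f ≤ n + t + l. By multiplying by a non-negative, (c + t + f) * r ≤ (n + t + l) * r. Then (c + t + f) * r + k ≤ (n + t + l) * r + k.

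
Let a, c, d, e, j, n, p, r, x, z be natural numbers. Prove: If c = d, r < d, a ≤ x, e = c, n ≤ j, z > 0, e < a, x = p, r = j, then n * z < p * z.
r = j and r < d, so j < d. e = c and c = d, hence e = d. Since e < a, d < a. j < d, so j < a. n ≤ j, so n < a. Since a ≤ x, n < x. x = p, so n < p. Combined with z > 0, by multiplying by a positive, n * z < p * z.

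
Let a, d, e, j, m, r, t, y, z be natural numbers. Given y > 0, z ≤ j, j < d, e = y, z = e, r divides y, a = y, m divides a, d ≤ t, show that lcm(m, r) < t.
From a = y and m divides a, m divides y. Since r divides y, lcm(m, r) divides y. Since y > 0, lcm(m, r) ≤ y. z = e and e = y, hence z = y. Since z ≤ j, y ≤ j. j < d, so y < d. d ≤ t, so y < t. lcm(m, r) ≤ y, so lcm(m, r) < t.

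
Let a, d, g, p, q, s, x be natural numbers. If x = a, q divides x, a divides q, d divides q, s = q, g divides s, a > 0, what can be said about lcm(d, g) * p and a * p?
lcm(d, g) * p ≤ a * p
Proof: x = a and q divides x, thus q divides a. a divides q, so q = a. Since s = q and g divides s, g divides q. Since d divides q, lcm(d, g) divides q. Since q = a, lcm(d, g) divides a. a > 0, so lcm(d, g) ≤ a. By multiplying by a non-negative, lcm(d, g) * p ≤ a * p.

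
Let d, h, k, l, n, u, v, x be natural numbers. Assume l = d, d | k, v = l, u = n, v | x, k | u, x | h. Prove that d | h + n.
Since v = l and l = d, v = d. Since v | x, d | x. x | h, so d | h. d | k and k | u, so d | u. From u = n, d | n. Since d | h, d | h + n.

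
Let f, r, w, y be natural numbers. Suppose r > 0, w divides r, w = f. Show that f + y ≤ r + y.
w divides r and r > 0, therefore w ≤ r. Since w = f, f ≤ r. Then f + y ≤ r + y.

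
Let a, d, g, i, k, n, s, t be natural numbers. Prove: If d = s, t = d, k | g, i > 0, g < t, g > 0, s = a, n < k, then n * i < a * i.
k | g and g > 0, thus k ≤ g. Since n < k, n < g. t = d and d = s, hence t = s. Since g < t, g < s. s = a, so g < a. n < g, so n < a. Since i > 0, n * i < a * i.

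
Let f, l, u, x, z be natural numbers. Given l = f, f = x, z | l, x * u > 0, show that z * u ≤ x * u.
From l = f and f = x, l = x. z | l, so z | x. Then z * u | x * u. Because x * u > 0, z * u ≤ x * u.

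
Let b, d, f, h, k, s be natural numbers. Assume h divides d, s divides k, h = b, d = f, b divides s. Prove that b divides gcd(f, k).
h = b and h divides d, therefore b divides d. Since d = f, b divides f. b divides s and s divides k, so b divides k. b divides f, so b divides gcd(f, k).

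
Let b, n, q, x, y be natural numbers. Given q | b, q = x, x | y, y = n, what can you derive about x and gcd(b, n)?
x | gcd(b, n)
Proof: Because q = x and q | b, x | b. y = n and x | y, hence x | n. Since x | b, x | gcd(b, n).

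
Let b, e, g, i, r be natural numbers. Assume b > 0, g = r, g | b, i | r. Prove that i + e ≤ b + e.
Since g = r and g | b, r | b. i | r, so i | b. b > 0, so i ≤ b. Then i + e ≤ b + e.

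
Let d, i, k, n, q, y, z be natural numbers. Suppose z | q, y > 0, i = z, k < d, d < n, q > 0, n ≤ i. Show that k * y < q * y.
k < d and d < n, hence k < n. n ≤ i, so k < i. Since i = z, k < z. From z | q and q > 0, z ≤ q. k < z, so k < q. Since y > 0, k * y < q * y.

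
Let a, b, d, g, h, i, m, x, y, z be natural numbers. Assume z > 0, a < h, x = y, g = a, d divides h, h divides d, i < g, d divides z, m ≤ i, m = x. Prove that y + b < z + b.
m = x and x = y, thus m = y. Because g = a and i < g, i < a. m ≤ i, so m < a. Since m = y, y < a. d divides h and h divides d, thus d = h. d divides z and z > 0, thus d ≤ z. d = h, so h ≤ z. a < h, so a < z. y < a, so y < z. Then y + b < z + b.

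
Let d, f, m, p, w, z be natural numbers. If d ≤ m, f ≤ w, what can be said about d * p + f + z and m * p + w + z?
d * p + f + z ≤ m * p + w + z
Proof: From d ≤ m, d * p ≤ m * p. f ≤ w, so d * p + f ≤ m * p + w. Then d * p + f + z ≤ m * p + w + z.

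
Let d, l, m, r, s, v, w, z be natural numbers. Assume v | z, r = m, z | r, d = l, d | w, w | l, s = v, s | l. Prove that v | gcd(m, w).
r = m and z | r, hence z | m. Since v | z, v | m. d = l and d | w, therefore l | w. w | l, so l = w. s = v and s | l, so v | l. Since l = w, v | w. v | m, so v | gcd(m, w).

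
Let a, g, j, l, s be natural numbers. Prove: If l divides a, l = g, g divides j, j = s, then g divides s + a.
j = s and g divides j, hence g divides s. From l = g and l divides a, g divides a. g divides s, so g divides s + a.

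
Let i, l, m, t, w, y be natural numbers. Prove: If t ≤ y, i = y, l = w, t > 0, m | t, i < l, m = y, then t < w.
Since m | t and t > 0, m ≤ t. From m = y, y ≤ t. Because t ≤ y, y = t. From i = y and i < l, y < l. y = t, so t < l. Since l = w, t < w.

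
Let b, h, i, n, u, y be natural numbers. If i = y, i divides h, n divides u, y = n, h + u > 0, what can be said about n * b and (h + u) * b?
n * b ≤ (h + u) * b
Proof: From i = y and y = n, i = n. Since i divides h, n divides h. n divides u, so n divides h + u. Since h + u > 0, n ≤ h + u. By multiplying by a non-negative, n * b ≤ (h + u) * b.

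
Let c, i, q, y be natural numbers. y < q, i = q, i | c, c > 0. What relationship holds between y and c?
y < c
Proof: i = q and i | c, thus q | c. Since c > 0, q ≤ c. y < q, so y < c.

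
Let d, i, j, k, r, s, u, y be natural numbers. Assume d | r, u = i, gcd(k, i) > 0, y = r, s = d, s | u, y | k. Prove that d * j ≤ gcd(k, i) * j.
y = r and y | k, so r | k. Since d | r, d | k. u = i and s | u, therefore s | i. s = d, so d | i. d | k, so d | gcd(k, i). gcd(k, i) > 0, so d ≤ gcd(k, i). Then d * j ≤ gcd(k, i) * j.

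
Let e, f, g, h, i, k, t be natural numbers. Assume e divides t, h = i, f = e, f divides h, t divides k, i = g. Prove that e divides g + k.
h = i and i = g, hence h = g. Since f = e and f divides h, e divides h. Since h = g, e divides g. e divides t and t divides k, hence e divides k. e divides g, so e divides g + k.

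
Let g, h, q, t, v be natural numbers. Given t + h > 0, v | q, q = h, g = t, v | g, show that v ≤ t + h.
g = t and v | g, therefore v | t. Since q = h and v | q, v | h. Since v | t, v | t + h. Since t + h > 0, v ≤ t + h.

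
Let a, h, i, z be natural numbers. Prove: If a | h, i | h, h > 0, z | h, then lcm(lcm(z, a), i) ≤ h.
z | h and a | h, hence lcm(z, a) | h. i | h, so lcm(lcm(z, a), i) | h. Because h > 0, lcm(lcm(z, a), i) ≤ h.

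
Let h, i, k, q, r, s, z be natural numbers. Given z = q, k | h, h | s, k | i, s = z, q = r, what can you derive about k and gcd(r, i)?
k | gcd(r, i)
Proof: s = z and z = q, so s = q. h | s, so h | q. q = r, so h | r. k | h, so k | r. k | i, so k | gcd(r, i).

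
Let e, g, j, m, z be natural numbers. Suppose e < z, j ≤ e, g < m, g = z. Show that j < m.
g = z and g < m, hence z < m. Since e < z, e < m. Since j ≤ e, j < m.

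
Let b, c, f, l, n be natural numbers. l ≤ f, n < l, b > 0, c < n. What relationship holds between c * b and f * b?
c * b < f * b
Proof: c < n and n < l, thus c < l. l ≤ f, so c < f. Since b > 0, c * b < f * b.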